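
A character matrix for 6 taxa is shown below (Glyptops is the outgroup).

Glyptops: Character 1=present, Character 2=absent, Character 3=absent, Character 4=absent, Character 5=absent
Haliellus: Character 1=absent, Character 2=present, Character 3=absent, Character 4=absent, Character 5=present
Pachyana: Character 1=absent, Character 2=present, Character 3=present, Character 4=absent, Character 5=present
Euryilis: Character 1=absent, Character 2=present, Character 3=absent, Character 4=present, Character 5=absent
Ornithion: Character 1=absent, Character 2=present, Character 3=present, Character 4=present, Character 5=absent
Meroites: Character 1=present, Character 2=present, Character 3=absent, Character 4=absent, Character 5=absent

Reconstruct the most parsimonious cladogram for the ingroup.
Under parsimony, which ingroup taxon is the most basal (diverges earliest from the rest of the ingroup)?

Meroites

Character polarity is set by the outgroup: the derived state is whichever differs from the outgroup's state, so for Character 1 the derived state is 'absent', and for the remaining characters it is 'present'.
Character 1 (derived state 'absent') is shared by Euryilis, Haliellus, Ornithion, and Pachyana — a synapomorphy uniting that clade.
All ingroup taxa share the derived state 'present' for Character 2; it defines the ingroup but does not resolve relationships within it.
Character 3 groups Ornithion and Pachyana, which is incompatible with the clades supported by the remaining characters; treating it as convergent (homoplasy) costs fewer steps than any alternative tree.
Only Euryilis and Ornithion show the derived state 'present' for Character 4, supporting them as a clade.
Only Haliellus and Pachyana show the derived state 'present' for Character 5, supporting them as a clade.
Most parsimonious ingroup topology: (((Haliellus,Pachyana),(Euryilis,Ornithion)),Meroites).
Meroites is sister to the clade containing all other ingroup taxa, so it is the earliest-diverging (most basal) ingroup lineage.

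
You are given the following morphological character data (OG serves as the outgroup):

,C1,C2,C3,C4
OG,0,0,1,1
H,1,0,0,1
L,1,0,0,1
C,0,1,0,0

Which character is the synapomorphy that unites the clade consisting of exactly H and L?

C1

Character polarity is set by the outgroup: the derived state is whichever differs from the outgroup's state, so for C3, C4 the derived state is '0', and for the remaining characters it is '1'.
Only H and L show the derived state '1' for C1, supporting them as a clade.
C2 (derived state '1') is unique to C (autapomorphy; uninformative for grouping).
C3 (derived state '0') is shared by all ingroup taxa — unites the whole ingroup.
C4 (derived state '0') is unique to C (autapomorphy; uninformative for grouping).
Most parsimonious ingroup topology: ((H,L),C).
The clade {H, L} is supported by C1: its derived state '1' occurs in exactly those taxa and in no other taxon (including the outgroup).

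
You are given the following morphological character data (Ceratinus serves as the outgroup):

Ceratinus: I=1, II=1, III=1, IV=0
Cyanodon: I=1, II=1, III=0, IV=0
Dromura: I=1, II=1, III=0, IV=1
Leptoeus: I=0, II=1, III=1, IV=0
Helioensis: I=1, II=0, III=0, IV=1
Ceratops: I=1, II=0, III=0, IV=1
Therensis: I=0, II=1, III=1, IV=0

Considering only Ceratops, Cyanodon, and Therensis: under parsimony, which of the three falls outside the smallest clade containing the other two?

Character polarity is set by the outgroup: the derived state is whichever differs from the outgroup's state, so for I, II, III the derived state is '0', and for the remaining characters it is '1'.
I (derived state '0') is shared by Leptoeus and Therensis — a synapomorphy uniting that clade.
II: derived state '0' in Ceratops and Helioensis only — synapomorphy for {Ceratops, Helioensis}.
III: derived state '0' in Ceratops, Cyanodon, Dromura, and Helioensis only — synapomorphy for {Ceratops, Cyanodon, Dromura, Helioensis}.
IV: derived state '1' in Ceratops, Dromura, and Helioensis only — synapomorphy for {Ceratops, Dromura, Helioensis}.
Most parsimonious ingroup topology: ((Cyanodon,(Dromura,(Helioensis,Ceratops))),(Leptoeus,Therensis)).
Ceratops and Cyanodon share a more recent common ancestor with each other than either does with Therensis, so Therensis is the least closely related of the three.

Therensis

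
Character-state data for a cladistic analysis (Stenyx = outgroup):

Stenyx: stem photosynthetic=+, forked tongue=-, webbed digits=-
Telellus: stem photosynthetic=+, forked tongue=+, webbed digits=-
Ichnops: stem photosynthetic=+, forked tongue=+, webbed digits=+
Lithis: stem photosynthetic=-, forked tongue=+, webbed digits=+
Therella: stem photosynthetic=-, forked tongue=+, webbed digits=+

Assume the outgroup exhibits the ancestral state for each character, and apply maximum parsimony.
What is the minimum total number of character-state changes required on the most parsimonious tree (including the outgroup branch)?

3

Character polarity is set by the outgroup: the derived state is whichever differs from the outgroup's state, so for stem photosynthetic the derived state is '-', and for the remaining characters it is '+'.
stem photosynthetic (derived state '-') is shared by Lithis and Therella — a synapomorphy uniting that clade.
forked tongue (derived state '+') is shared by all ingroup taxa — unites the whole ingroup.
webbed digits (derived state '+') is shared by Ichnops, Lithis, and Therella — a synapomorphy uniting that clade.
Most parsimonious ingroup topology: (Telellus,(Ichnops,(Lithis,Therella))).
Changes per character on this tree: stem photosynthetic: 1; forked tongue: 1; webbed digits: 1.
Total = 3.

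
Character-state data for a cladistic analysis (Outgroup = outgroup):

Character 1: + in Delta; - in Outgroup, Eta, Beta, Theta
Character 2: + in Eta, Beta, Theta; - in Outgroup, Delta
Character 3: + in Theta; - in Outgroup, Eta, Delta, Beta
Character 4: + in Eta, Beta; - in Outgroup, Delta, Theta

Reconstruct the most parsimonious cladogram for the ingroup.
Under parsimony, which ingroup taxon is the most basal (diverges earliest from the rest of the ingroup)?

The outgroup has state '-' for every character, so '+' is the derived state throughout.
Character 1 (derived state '+') is unique to Delta (autapomorphy; uninformative for grouping).
Character 2: derived state '+' in Beta, Eta, and Theta only — synapomorphy for {Beta, Eta, Theta}.
Character 3: derived state '+' in Theta only — an autapomorphy, so it tells us nothing about relationships among taxa.
Only Beta and Eta show the derived state '+' for Character 4, supporting them as a clade.
Most parsimonious ingroup topology: (((Eta,Beta),Theta),Delta).
Delta is sister to the clade containing all other ingroup taxa, so it is the earliest-diverging (most basal) ingroup lineage.

Delta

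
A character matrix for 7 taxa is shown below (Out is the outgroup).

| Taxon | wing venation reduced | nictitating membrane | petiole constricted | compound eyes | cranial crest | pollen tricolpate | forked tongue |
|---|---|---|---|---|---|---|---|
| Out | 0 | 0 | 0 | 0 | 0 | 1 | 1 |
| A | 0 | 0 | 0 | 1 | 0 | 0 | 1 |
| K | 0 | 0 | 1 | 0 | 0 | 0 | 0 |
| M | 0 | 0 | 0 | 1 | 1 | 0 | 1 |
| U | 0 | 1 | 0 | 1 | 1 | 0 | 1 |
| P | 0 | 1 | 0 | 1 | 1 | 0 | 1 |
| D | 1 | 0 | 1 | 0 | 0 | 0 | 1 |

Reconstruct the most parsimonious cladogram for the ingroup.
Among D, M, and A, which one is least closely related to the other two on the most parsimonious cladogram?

Character polarity is set by the outgroup: the derived state is whichever differs from the outgroup's state, so for pollen tricolpate, forked tongue the derived state is '0', and for the remaining characters it is '1'.
wing venation reduced: derived state '1' in D only — an autapomorphy, so it tells us nothing about relationships among taxa.
nictitating membrane (derived state '1') is shared by P and U — a synapomorphy uniting that clade.
petiole constricted: derived state '1' in D and K only — synapomorphy for {D, K}.
Only A, M, P, and U show the derived state '1' for compound eyes, supporting them as a clade.
cranial crest (derived state '1') is shared by M, P, and U — a synapomorphy uniting that clade.
All ingroup taxa share the derived state '0' for pollen tricolpate; it defines the ingroup but does not resolve relationships within it.
forked tongue: derived state '0' in K only — an autapomorphy, so it tells us nothing about relationships among taxa.
Most parsimonious ingroup topology: ((A,(M,(U,P))),(K,D)).
M and A share a more recent common ancestor with each other than either does with D, so D is the least closely related of the three.

D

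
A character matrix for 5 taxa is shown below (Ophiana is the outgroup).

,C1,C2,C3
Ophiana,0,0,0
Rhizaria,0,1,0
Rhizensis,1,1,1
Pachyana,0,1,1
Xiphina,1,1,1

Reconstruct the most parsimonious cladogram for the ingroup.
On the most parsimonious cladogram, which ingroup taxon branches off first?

The outgroup has state '0' for every character, so '1' is the derived state throughout.
C1 (derived state '1') is shared by Rhizensis and Xiphina — a synapomorphy uniting that clade.
C2 (derived state '1') is shared by all ingroup taxa — unites the whole ingroup.
C3: derived state '1' in Pachyana, Rhizensis, and Xiphina only — synapomorphy for {Pachyana, Rhizensis, Xiphina}.
Most parsimonious ingroup topology: (Rhizaria,((Rhizensis,Xiphina),Pachyana)).
Rhizaria is sister to the clade containing all other ingroup taxa, so it is the earliest-diverging (most basal) ingroup lineage.

Rhizaria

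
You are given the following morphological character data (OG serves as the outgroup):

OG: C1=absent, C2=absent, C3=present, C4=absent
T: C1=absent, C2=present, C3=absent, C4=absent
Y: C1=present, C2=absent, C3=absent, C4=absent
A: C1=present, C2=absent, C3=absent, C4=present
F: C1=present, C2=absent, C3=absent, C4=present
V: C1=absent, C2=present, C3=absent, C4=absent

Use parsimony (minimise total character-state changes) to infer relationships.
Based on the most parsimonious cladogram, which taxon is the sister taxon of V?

Character polarity is set by the outgroup: the derived state is whichever differs from the outgroup's state, so for C3 the derived state is 'absent', and for the remaining characters it is 'present'.
C1: derived state 'present' in A, F, and Y only — synapomorphy for {A, F, Y}.
C2: derived state 'present' in T and V only — synapomorphy for {T, V}.
All ingroup taxa share the derived state 'absent' for C3; it defines the ingroup but does not resolve relationships within it.
C4 (derived state 'present') is shared by A and F — a synapomorphy uniting that clade.
Most parsimonious ingroup topology: ((T,V),(Y,(A,F))).
V and T form a cherry on this tree, so they are sister taxa.

T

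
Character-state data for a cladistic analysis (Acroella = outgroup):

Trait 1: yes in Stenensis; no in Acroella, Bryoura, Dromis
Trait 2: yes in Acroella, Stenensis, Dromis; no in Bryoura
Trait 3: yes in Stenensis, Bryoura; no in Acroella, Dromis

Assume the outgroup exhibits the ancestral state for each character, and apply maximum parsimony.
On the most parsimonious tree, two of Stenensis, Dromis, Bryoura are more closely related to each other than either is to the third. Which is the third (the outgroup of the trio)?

Character polarity is set by the outgroup: the derived state is whichever differs from the outgroup's state, so for Trait 2 the derived state is 'no', and for the remaining characters it is 'yes'.
Trait 1: derived state 'yes' in Stenensis only — an autapomorphy, so it tells us nothing about relationships among taxa.
Trait 2 (derived state 'no') is unique to Bryoura (autapomorphy; uninformative for grouping).
Trait 3: derived state 'yes' in Bryoura and Stenensis only — synapomorphy for {Bryoura, Stenensis}.
Most parsimonious ingroup topology: ((Stenensis,Bryoura),Dromis).
Stenensis and Bryoura share a more recent common ancestor with each other than either does with Dromis, so Dromis is the least closely related of the three.

Dromis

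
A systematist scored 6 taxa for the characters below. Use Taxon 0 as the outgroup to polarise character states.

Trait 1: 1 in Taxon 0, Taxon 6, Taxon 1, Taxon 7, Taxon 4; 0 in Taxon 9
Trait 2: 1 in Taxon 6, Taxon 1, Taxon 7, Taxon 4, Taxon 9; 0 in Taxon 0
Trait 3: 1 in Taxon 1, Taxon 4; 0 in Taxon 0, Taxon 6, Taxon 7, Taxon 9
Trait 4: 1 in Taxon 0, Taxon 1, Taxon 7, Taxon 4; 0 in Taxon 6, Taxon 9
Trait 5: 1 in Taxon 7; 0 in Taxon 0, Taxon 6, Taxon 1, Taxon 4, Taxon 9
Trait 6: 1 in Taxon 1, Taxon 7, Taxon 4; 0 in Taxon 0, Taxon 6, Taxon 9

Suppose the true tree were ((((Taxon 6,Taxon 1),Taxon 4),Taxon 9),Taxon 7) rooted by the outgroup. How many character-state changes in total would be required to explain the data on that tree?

10

Map each character onto ((((Taxon 6,Taxon 1),Taxon 4),Taxon 9),Taxon 7) (rooted by Taxon 0) and count the minimum state changes it requires (Fitch parsimony):
Trait 1: 1; Trait 2: 1; Trait 3: 2; Trait 4: 2; Trait 5: 1; Trait 6: 3.
Total tree length = 10.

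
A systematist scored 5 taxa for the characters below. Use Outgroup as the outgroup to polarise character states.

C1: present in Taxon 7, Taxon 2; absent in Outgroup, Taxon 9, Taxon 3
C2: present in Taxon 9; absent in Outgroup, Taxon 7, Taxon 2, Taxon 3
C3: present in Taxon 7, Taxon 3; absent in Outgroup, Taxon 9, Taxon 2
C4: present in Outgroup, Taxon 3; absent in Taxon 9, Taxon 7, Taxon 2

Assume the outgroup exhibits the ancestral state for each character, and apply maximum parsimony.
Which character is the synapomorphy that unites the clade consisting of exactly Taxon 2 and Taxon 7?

Character polarity is set by the outgroup: the derived state is whichever differs from the outgroup's state, so for C4 the derived state is 'absent', and for the remaining characters it is 'present'.
C1: derived state 'present' in Taxon 2 and Taxon 7 only — synapomorphy for {Taxon 2, Taxon 7}.
C2 (derived state 'present') is unique to Taxon 9 (autapomorphy; uninformative for grouping).
C3 groups Taxon 3 and Taxon 7, which is incompatible with the clades supported by the remaining characters; treating it as convergent (homoplasy) costs fewer steps than any alternative tree.
C4: derived state 'absent' in Taxon 2, Taxon 7, and Taxon 9 only — synapomorphy for {Taxon 2, Taxon 7, Taxon 9}.
Most parsimonious ingroup topology: ((Taxon 9,(Taxon 7,Taxon 2)),Taxon 3).
The clade {Taxon 2, Taxon 7} is supported by C1: its derived state 'present' occurs in exactly those taxa and in no other taxon (including the outgroup).

C1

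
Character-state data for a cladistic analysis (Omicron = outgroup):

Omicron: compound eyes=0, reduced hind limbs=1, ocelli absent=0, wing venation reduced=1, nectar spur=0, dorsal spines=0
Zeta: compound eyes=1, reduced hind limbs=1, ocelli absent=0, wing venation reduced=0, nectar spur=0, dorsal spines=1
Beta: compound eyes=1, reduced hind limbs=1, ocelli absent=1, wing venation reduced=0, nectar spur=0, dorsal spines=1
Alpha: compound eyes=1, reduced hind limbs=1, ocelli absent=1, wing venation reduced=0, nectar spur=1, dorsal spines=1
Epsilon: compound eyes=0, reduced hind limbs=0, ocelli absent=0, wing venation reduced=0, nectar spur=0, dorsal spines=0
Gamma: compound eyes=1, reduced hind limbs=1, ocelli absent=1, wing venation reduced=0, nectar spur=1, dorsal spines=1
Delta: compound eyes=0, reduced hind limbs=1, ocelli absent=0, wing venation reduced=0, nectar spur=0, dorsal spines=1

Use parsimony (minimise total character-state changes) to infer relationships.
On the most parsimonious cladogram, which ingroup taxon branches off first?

Character polarity is set by the outgroup: the derived state is whichever differs from the outgroup's state, so for reduced hind limbs, wing venation reduced the derived state is '0', and for the remaining characters it is '1'.
Only Alpha, Beta, Gamma, and Zeta show the derived state '1' for compound eyes, supporting them as a clade.
reduced hind limbs: derived state '0' in Epsilon only — an autapomorphy, so it tells us nothing about relationships among taxa.
ocelli absent: derived state '1' in Alpha, Beta, and Gamma only — synapomorphy for {Alpha, Beta, Gamma}.
wing venation reduced (derived state '0') is shared by all ingroup taxa — unites the whole ingroup.
nectar spur (derived state '1') is shared by Alpha and Gamma — a synapomorphy uniting that clade.
dorsal spines (derived state '1') is shared by Alpha, Beta, Delta, Gamma, and Zeta — a synapomorphy uniting that clade.
Most parsimonious ingroup topology: (((Zeta,(Beta,(Alpha,Gamma))),Delta),Epsilon).
Epsilon is sister to the clade containing all other ingroup taxa, so it is the earliest-diverging (most basal) ingroup lineage.

Epsilon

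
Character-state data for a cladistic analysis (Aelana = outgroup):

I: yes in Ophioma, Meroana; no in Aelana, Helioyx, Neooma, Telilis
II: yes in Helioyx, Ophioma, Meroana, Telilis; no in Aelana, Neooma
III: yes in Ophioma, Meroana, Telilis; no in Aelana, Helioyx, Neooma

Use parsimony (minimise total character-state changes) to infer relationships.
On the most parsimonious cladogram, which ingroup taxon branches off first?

Neooma

The outgroup has state 'no' for every character, so 'yes' is the derived state throughout.
Only Meroana and Ophioma show the derived state 'yes' for I, supporting them as a clade.
Only Helioyx, Meroana, Ophioma, and Telilis show the derived state 'yes' for II, supporting them as a clade.
III (derived state 'yes') is shared by Meroana, Ophioma, and Telilis — a synapomorphy uniting that clade.
Most parsimonious ingroup topology: ((Helioyx,((Ophioma,Meroana),Telilis)),Neooma).
Neooma is sister to the clade containing all other ingroup taxa, so it is the earliest-diverging (most basal) ingroup lineage.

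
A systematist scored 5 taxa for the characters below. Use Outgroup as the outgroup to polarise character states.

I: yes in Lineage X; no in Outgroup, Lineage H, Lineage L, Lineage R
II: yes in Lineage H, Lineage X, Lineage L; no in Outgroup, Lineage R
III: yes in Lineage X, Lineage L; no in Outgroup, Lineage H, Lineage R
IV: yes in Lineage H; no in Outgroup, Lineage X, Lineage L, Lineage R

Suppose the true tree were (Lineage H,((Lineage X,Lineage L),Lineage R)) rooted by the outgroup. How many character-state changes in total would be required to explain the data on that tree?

Map each character onto (Lineage H,((Lineage X,Lineage L),Lineage R)) (rooted by Outgroup) and count the minimum state changes it requires (Fitch parsimony):
I: 1; II: 2; III: 1; IV: 1.
Total tree length = 5.

5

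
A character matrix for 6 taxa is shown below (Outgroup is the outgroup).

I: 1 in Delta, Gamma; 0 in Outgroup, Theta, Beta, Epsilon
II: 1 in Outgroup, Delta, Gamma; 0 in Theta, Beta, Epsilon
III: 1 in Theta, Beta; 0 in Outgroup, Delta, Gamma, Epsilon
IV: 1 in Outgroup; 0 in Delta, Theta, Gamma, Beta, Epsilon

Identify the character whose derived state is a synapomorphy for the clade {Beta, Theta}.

Character polarity is set by the outgroup: the derived state is whichever differs from the outgroup's state, so for II, IV the derived state is '0', and for the remaining characters it is '1'.
I: derived state '1' in Delta and Gamma only — synapomorphy for {Delta, Gamma}.
II (derived state '0') is shared by Beta, Epsilon, and Theta — a synapomorphy uniting that clade.
Only Beta and Theta show the derived state '1' for III, supporting them as a clade.
All ingroup taxa share the derived state '0' for IV; it defines the ingroup but does not resolve relationships within it.
Most parsimonious ingroup topology: ((Delta,Gamma),((Theta,Beta),Epsilon)).
The clade {Beta, Theta} is supported by III: its derived state '1' occurs in exactly those taxa and in no other taxon (including the outgroup).

III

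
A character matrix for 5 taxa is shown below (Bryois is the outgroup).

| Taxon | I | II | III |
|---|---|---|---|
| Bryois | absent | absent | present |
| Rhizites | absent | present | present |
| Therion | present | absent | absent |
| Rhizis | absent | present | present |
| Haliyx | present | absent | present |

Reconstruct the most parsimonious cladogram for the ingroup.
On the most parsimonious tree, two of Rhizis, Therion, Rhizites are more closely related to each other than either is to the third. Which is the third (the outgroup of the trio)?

Character polarity is set by the outgroup: the derived state is whichever differs from the outgroup's state, so for III the derived state is 'absent', and for the remaining characters it is 'present'.
I: derived state 'present' in Haliyx and Therion only — synapomorphy for {Haliyx, Therion}.
II (derived state 'present') is shared by Rhizis and Rhizites — a synapomorphy uniting that clade.
III: derived state 'absent' in Therion only — an autapomorphy, so it tells us nothing about relationships among taxa.
Most parsimonious ingroup topology: ((Rhizites,Rhizis),(Therion,Haliyx)).
Rhizites and Rhizis share a more recent common ancestor with each other than either does with Therion, so Therion is the least closely related of the three.

Therion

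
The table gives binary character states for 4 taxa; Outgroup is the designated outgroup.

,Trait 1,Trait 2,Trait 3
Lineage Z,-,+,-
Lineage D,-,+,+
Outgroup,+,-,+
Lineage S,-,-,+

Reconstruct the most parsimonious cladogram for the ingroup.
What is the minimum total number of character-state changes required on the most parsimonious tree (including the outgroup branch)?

Character polarity is set by the outgroup: the derived state is whichever differs from the outgroup's state, so for Trait 1, Trait 3 the derived state is '-', and for the remaining characters it is '+'.
All ingroup taxa share the derived state '-' for Trait 1; it defines the ingroup but does not resolve relationships within it.
Trait 2 (derived state '+') is shared by Lineage D and Lineage Z — a synapomorphy uniting that clade.
Trait 3: derived state '-' in Lineage Z only — an autapomorphy, so it tells us nothing about relationships among taxa.
Most parsimonious ingroup topology: ((Lineage D,Lineage Z),Lineage S).
Changes per character on this tree: Trait 1: 1; Trait 2: 1; Trait 3: 1.
Total = 3.

3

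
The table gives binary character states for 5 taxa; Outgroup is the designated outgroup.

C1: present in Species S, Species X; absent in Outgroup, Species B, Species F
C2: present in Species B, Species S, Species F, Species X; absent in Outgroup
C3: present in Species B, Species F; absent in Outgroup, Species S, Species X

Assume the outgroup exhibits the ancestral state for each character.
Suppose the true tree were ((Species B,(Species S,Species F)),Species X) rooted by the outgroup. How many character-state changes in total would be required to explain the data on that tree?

Map each character onto ((Species B,(Species S,Species F)),Species X) (rooted by Outgroup) and count the minimum state changes it requires (Fitch parsimony):
C1: 2; C2: 1; C3: 2.
Total tree length = 5.

5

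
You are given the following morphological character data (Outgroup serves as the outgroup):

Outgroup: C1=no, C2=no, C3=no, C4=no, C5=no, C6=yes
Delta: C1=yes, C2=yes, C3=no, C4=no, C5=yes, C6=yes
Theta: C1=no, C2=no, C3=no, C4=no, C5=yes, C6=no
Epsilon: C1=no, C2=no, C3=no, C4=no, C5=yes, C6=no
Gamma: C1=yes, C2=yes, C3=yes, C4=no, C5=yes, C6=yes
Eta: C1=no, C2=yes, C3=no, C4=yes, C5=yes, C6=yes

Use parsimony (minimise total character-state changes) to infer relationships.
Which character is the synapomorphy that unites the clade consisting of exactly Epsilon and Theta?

C6

Character polarity is set by the outgroup: the derived state is whichever differs from the outgroup's state, so for C6 the derived state is 'no', and for the remaining characters it is 'yes'.
Only Delta and Gamma show the derived state 'yes' for C1, supporting them as a clade.
Only Delta, Eta, and Gamma show the derived state 'yes' for C2, supporting them as a clade.
C3 (derived state 'yes') is unique to Gamma (autapomorphy; uninformative for grouping).
C4: derived state 'yes' in Eta only — an autapomorphy, so it tells us nothing about relationships among taxa.
All ingroup taxa share the derived state 'yes' for C5; it defines the ingroup but does not resolve relationships within it.
Only Epsilon and Theta show the derived state 'no' for C6, supporting them as a clade.
Most parsimonious ingroup topology: (((Delta,Gamma),Eta),(Theta,Epsilon)).
The clade {Epsilon, Theta} is supported by C6: its derived state 'no' occurs in exactly those taxa and in no other taxon (including the outgroup).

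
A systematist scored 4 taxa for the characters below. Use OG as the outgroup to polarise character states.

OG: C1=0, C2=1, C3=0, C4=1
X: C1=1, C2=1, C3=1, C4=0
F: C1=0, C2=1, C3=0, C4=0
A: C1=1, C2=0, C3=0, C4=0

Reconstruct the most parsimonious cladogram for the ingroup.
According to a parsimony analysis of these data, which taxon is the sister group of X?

Character polarity is set by the outgroup: the derived state is whichever differs from the outgroup's state, so for C2, C4 the derived state is '0', and for the remaining characters it is '1'.
Only A and X show the derived state '1' for C1, supporting them as a clade.
C2 (derived state '0') is unique to A (autapomorphy; uninformative for grouping).
C3 (derived state '1') is unique to X (autapomorphy; uninformative for grouping).
All ingroup taxa share the derived state '0' for C4; it defines the ingroup but does not resolve relationships within it.
Most parsimonious ingroup topology: ((X,A),F).
X and A form a cherry on this tree, so they are sister taxa.

A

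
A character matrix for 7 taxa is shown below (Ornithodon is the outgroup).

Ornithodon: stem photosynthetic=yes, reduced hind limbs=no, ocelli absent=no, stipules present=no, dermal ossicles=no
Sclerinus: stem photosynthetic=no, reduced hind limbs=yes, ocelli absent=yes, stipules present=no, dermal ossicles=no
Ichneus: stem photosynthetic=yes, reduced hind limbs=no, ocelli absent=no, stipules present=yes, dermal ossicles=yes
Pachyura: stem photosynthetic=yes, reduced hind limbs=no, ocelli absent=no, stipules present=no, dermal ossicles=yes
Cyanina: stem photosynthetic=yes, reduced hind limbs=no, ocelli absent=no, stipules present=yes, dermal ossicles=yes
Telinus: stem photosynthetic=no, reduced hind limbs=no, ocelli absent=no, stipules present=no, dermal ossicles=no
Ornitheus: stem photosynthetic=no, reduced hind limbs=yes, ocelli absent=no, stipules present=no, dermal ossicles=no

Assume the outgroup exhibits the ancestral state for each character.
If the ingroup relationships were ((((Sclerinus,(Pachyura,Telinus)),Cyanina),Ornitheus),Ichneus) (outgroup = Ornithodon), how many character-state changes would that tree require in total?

11

Map each character onto ((((Sclerinus,(Pachyura,Telinus)),Cyanina),Ornitheus),Ichneus) (rooted by Ornithodon) and count the minimum state changes it requires (Fitch parsimony):
stem photosynthetic: 3; reduced hind limbs: 2; ocelli absent: 1; stipules present: 2; dermal ossicles: 3.
Total tree length = 11.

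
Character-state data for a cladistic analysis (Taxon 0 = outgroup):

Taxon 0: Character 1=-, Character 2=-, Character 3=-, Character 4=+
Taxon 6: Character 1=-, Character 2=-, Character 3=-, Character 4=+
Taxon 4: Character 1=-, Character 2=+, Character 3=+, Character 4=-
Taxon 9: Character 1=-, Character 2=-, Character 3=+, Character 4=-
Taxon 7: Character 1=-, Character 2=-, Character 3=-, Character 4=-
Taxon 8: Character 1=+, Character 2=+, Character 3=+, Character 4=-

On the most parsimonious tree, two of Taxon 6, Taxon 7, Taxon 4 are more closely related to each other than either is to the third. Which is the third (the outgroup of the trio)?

Character polarity is set by the outgroup: the derived state is whichever differs from the outgroup's state, so for Character 4 the derived state is '-', and for the remaining characters it is '+'.
Character 1 (derived state '+') is unique to Taxon 8 (autapomorphy; uninformative for grouping).
Character 2 (derived state '+') is shared by Taxon 4 and Taxon 8 — a synapomorphy uniting that clade.
Only Taxon 4, Taxon 8, and Taxon 9 show the derived state '+' for Character 3, supporting them as a clade.
Only Taxon 4, Taxon 7, Taxon 8, and Taxon 9 show the derived state '-' for Character 4, supporting them as a clade.
Most parsimonious ingroup topology: (Taxon 6,(((Taxon 4,Taxon 8),Taxon 9),Taxon 7)).
Taxon 4 and Taxon 7 share a more recent common ancestor with each other than either does with Taxon 6, so Taxon 6 is the least closely related of the three.

Taxon 6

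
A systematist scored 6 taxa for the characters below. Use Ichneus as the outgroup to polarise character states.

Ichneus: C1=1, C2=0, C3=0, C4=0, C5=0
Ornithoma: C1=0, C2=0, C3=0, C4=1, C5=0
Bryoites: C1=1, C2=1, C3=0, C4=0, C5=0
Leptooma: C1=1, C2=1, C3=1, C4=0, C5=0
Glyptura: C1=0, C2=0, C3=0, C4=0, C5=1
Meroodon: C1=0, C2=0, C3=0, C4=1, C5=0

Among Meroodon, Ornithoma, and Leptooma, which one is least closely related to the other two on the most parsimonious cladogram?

Leptooma

Character polarity is set by the outgroup: the derived state is whichever differs from the outgroup's state, so for C1 the derived state is '0', and for the remaining characters it is '1'.
Only Glyptura, Meroodon, and Ornithoma show the derived state '0' for C1, supporting them as a clade.
Only Bryoites and Leptooma show the derived state '1' for C2, supporting them as a clade.
C3: derived state '1' in Leptooma only — an autapomorphy, so it tells us nothing about relationships among taxa.
C4: derived state '1' in Meroodon and Ornithoma only — synapomorphy for {Meroodon, Ornithoma}.
C5 (derived state '1') is unique to Glyptura (autapomorphy; uninformative for grouping).
Most parsimonious ingroup topology: (((Ornithoma,Meroodon),Glyptura),(Bryoites,Leptooma)).
Ornithoma and Meroodon share a more recent common ancestor with each other than either does with Leptooma, so Leptooma is the least closely related of the three.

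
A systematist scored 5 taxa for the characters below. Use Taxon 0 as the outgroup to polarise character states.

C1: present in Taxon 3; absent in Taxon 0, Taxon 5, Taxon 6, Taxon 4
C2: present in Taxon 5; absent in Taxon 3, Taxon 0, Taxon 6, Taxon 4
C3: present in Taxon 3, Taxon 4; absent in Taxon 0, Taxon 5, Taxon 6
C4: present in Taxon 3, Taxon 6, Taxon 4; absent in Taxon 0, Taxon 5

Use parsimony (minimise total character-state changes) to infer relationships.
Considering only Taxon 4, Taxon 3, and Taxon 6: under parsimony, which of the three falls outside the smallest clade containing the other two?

The outgroup has state 'absent' for every character, so 'present' is the derived state throughout.
C1: derived state 'present' in Taxon 3 only — an autapomorphy, so it tells us nothing about relationships among taxa.
C2: derived state 'present' in Taxon 5 only — an autapomorphy, so it tells us nothing about relationships among taxa.
C3: derived state 'present' in Taxon 3 and Taxon 4 only — synapomorphy for {Taxon 3, Taxon 4}.
C4 (derived state 'present') is shared by Taxon 3, Taxon 4, and Taxon 6 — a synapomorphy uniting that clade.
Most parsimonious ingroup topology: ((Taxon 6,(Taxon 3,Taxon 4)),Taxon 5).
Taxon 4 and Taxon 3 share a more recent common ancestor with each other than either does with Taxon 6, so Taxon 6 is the least closely related of the three.

Taxon 6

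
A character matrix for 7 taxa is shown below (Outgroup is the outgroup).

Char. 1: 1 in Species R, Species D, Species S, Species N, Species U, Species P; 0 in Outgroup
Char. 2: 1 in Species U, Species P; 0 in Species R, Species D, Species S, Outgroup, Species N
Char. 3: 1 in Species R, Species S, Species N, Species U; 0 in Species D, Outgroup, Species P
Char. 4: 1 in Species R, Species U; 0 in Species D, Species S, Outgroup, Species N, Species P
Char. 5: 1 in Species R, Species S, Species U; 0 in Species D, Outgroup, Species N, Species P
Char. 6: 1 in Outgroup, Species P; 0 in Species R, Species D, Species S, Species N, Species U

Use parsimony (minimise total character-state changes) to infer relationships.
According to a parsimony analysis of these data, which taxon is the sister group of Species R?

Character polarity is set by the outgroup: the derived state is whichever differs from the outgroup's state, so for Char. 6 the derived state is '0', and for the remaining characters it is '1'.
Char. 1 (derived state '1') is shared by all ingroup taxa — unites the whole ingroup.
Char. 2 groups Species P and Species U, which is incompatible with the clades supported by the remaining characters; treating it as convergent (homoplasy) costs fewer steps than any alternative tree.
Only Species N, Species R, Species S, and Species U show the derived state '1' for Char. 3, supporting them as a clade.
Char. 4 (derived state '1') is shared by Species R and Species U — a synapomorphy uniting that clade.
Char. 5: derived state '1' in Species R, Species S, and Species U only — synapomorphy for {Species R, Species S, Species U}.
Only Species D, Species N, Species R, Species S, and Species U show the derived state '0' for Char. 6, supporting them as a clade.
Most parsimonious ingroup topology: (((((Species R,Species U),Species S),Species N),Species D),Species P).
Species R and Species U form a cherry on this tree, so they are sister taxa.

Species U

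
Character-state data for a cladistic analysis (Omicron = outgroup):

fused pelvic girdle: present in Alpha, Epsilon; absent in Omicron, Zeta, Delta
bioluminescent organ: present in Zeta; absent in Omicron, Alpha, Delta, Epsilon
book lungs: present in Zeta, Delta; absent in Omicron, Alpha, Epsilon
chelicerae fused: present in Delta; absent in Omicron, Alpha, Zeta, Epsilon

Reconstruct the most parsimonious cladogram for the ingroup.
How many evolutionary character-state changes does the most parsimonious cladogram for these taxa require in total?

The outgroup has state 'absent' for every character, so 'present' is the derived state throughout.
Only Alpha and Epsilon show the derived state 'present' for fused pelvic girdle, supporting them as a clade.
bioluminescent organ: derived state 'present' in Zeta only — an autapomorphy, so it tells us nothing about relationships among taxa.
book lungs: derived state 'present' in Delta and Zeta only — synapomorphy for {Delta, Zeta}.
chelicerae fused: derived state 'present' in Delta only — an autapomorphy, so it tells us nothing about relationships among taxa.
Most parsimonious ingroup topology: ((Alpha,Epsilon),(Zeta,Delta)).
Changes per character on this tree: fused pelvic girdle: 1; bioluminescent organ: 1; book lungs: 1; chelicerae fused: 1.
Total = 4.

4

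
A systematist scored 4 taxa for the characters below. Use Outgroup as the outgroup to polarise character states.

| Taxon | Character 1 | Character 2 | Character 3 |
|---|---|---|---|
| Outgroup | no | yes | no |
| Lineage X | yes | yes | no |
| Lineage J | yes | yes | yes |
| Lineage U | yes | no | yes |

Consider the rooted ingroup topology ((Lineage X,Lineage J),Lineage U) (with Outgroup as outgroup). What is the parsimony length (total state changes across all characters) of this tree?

Map each character onto ((Lineage X,Lineage J),Lineage U) (rooted by Outgroup) and count the minimum state changes it requires (Fitch parsimony):
Character 1: 1; Character 2: 1; Character 3: 2.
Total tree length = 4.

4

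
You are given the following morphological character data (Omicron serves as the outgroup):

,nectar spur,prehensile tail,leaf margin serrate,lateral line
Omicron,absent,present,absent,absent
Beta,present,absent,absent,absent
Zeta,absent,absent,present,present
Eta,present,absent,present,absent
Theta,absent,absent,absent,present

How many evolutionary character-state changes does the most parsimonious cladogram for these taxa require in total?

5

Character polarity is set by the outgroup: the derived state is whichever differs from the outgroup's state, so for prehensile tail the derived state is 'absent', and for the remaining characters it is 'present'.
nectar spur (derived state 'present') is shared by Beta and Eta — a synapomorphy uniting that clade.
prehensile tail (derived state 'absent') is shared by all ingroup taxa — unites the whole ingroup.
leaf margin serrate groups Eta and Zeta, which is incompatible with the clades supported by the remaining characters; treating it as convergent (homoplasy) costs fewer steps than any alternative tree.
lateral line: derived state 'present' in Theta and Zeta only — synapomorphy for {Theta, Zeta}.
Most parsimonious ingroup topology: ((Beta,Eta),(Zeta,Theta)).
Changes per character on this tree: nectar spur: 1; prehensile tail: 1; leaf margin serrate: 2; lateral line: 1.
Total = 5.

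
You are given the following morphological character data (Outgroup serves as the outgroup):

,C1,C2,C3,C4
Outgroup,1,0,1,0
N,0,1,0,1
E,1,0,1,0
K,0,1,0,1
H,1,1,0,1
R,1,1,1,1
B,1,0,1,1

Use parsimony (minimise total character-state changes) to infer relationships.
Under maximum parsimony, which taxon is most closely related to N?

Character polarity is set by the outgroup: the derived state is whichever differs from the outgroup's state, so for C1, C3 the derived state is '0', and for the remaining characters it is '1'.
Only K and N show the derived state '0' for C1, supporting them as a clade.
Only H, K, N, and R show the derived state '1' for C2, supporting them as a clade.
C3: derived state '0' in H, K, and N only — synapomorphy for {H, K, N}.
C4 (derived state '1') is shared by B, H, K, N, and R — a synapomorphy uniting that clade.
Most parsimonious ingroup topology: (((((N,K),H),R),B),E).
N and K form a cherry on this tree, so they are sister taxa.

K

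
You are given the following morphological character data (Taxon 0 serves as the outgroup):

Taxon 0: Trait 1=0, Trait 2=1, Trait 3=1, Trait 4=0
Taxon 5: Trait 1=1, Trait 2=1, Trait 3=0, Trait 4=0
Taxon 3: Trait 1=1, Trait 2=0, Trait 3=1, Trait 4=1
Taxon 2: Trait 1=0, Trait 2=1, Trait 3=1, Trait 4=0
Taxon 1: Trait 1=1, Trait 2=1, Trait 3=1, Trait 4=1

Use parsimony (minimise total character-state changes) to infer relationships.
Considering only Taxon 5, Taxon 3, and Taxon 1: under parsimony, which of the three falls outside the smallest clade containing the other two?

Character polarity is set by the outgroup: the derived state is whichever differs from the outgroup's state, so for Trait 2, Trait 3 the derived state is '0', and for the remaining characters it is '1'.
Trait 1: derived state '1' in Taxon 1, Taxon 3, and Taxon 5 only — synapomorphy for {Taxon 1, Taxon 3, Taxon 5}.
Trait 2: derived state '0' in Taxon 3 only — an autapomorphy, so it tells us nothing about relationships among taxa.
Trait 3: derived state '0' in Taxon 5 only — an autapomorphy, so it tells us nothing about relationships among taxa.
Only Taxon 1 and Taxon 3 show the derived state '1' for Trait 4, supporting them as a clade.
Most parsimonious ingroup topology: ((Taxon 5,(Taxon 3,Taxon 1)),Taxon 2).
Taxon 3 and Taxon 1 share a more recent common ancestor with each other than either does with Taxon 5, so Taxon 5 is the least closely related of the three.

Taxon 5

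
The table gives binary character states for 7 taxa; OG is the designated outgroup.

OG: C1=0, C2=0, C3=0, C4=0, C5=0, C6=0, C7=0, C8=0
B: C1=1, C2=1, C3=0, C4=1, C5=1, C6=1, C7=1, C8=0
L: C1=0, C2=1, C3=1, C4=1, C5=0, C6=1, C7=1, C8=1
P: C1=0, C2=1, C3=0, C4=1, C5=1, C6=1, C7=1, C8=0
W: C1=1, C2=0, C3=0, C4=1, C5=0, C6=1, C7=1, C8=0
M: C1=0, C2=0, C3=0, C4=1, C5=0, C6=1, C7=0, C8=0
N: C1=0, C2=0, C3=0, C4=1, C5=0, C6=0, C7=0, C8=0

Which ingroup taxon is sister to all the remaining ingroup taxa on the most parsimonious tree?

N

The outgroup has state '0' for every character, so '1' is the derived state throughout.
C1 (state '1') occurs in B and W but conflicts with the nesting implied by the other characters — most parsimoniously interpreted as homoplasy.
Only B, L, and P show the derived state '1' for C2, supporting them as a clade.
C3 (derived state '1') is unique to L (autapomorphy; uninformative for grouping).
C4 (derived state '1') is shared by all ingroup taxa — unites the whole ingroup.
C5 (derived state '1') is shared by B and P — a synapomorphy uniting that clade.
C6: derived state '1' in B, L, M, P, and W only — synapomorphy for {B, L, M, P, W}.
C7 (derived state '1') is shared by B, L, P, and W — a synapomorphy uniting that clade.
C8 (derived state '1') is unique to L (autapomorphy; uninformative for grouping).
Most parsimonious ingroup topology: (((((B,P),L),W),M),N).
N is sister to the clade containing all other ingroup taxa, so it is the earliest-diverging (most basal) ingroup lineage.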